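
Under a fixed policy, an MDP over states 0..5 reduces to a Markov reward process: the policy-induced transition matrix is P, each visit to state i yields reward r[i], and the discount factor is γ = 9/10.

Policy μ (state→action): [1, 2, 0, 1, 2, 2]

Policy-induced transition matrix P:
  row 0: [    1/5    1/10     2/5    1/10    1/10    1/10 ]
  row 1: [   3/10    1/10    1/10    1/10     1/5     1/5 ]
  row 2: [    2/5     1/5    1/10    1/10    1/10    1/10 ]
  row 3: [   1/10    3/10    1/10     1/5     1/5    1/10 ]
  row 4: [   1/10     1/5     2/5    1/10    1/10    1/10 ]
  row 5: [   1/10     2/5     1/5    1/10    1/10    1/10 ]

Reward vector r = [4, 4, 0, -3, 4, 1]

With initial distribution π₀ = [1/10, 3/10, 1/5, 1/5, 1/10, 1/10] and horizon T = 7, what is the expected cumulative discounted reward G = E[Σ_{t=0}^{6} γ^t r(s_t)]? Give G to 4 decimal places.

t=0: π = [0.1000, 0.3000, 0.2000, 0.2000, 0.1000, 0.1000], E[r] = 1.5000, γ^t·E[r] = 1.500000, running G = 1.500000
t=1: π = [0.2300, 0.2000, 0.1700, 0.1200, 0.1500, 0.1300], E[r] = 2.0900, γ^t·E[r] = 1.881000, running G = 3.381000
t=2: π = [0.2140, 0.1950, 0.2270, 0.1120, 0.1320, 0.1200], E[r] = 1.9480, γ^t·E[r] = 1.577880, running G = 4.958880
t=3: π = [0.2285, 0.1943, 0.2158, 0.1112, 0.1307, 0.1195], E[r] = 1.9999, γ^t·E[r] = 1.457927, running G = 6.416807
t=4: π = [0.2265, 0.1927, 0.2197, 0.1111, 0.1306, 0.1194], E[r] = 1.9850, γ^t·E[r] = 1.302378, running G = 7.719185
t=5: π = [0.2271, 0.1931, 0.2190, 0.1111, 0.1304, 0.1193], E[r] = 1.9882, γ^t·E[r] = 1.174025, running G = 8.893210
t=6: π = [0.2270, 0.1929, 0.2192, 0.1111, 0.1304, 0.1193], E[r] = 1.9876, γ^t·E[r] = 1.056291, running G = 9.949502

G = 9.9495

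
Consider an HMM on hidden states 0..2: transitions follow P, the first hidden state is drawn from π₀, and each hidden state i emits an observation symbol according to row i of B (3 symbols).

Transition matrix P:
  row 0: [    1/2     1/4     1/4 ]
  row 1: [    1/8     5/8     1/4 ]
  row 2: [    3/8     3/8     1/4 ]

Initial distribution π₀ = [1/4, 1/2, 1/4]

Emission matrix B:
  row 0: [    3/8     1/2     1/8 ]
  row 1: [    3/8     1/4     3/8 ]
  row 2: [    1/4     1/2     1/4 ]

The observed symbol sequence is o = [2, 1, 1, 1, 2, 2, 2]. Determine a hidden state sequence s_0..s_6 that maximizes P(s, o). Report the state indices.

path = [1, 1, 1, 1, 1, 1, 1]

t=0: δ = [3.125e-02, 1.875e-01, 6.250e-02]  (obs o_0=2)
t=1: δ = [1.172e-02, 2.930e-02, 2.344e-02]  ψ = [1, 1, 1]  (obs o_1=1)
t=2: δ = [4.395e-03, 4.578e-03, 3.662e-03]  ψ = [2, 1, 1]  (obs o_2=1)
t=3: δ = [1.099e-03, 7.153e-04, 5.722e-04]  ψ = [0, 1, 1]  (obs o_3=1)
t=4: δ = [6.866e-05, 1.676e-04, 6.866e-05]  ψ = [0, 1, 0]  (obs o_4=2)
t=5: δ = [4.292e-06, 3.929e-05, 1.048e-05]  ψ = [0, 1, 1]  (obs o_5=2)
t=6: δ = [6.139e-07, 9.209e-06, 2.456e-06]  ψ = [1, 1, 1]  (obs o_6=2)
backtrack: best end state = 1; path = [1, 1, 1, 1, 1, 1, 1]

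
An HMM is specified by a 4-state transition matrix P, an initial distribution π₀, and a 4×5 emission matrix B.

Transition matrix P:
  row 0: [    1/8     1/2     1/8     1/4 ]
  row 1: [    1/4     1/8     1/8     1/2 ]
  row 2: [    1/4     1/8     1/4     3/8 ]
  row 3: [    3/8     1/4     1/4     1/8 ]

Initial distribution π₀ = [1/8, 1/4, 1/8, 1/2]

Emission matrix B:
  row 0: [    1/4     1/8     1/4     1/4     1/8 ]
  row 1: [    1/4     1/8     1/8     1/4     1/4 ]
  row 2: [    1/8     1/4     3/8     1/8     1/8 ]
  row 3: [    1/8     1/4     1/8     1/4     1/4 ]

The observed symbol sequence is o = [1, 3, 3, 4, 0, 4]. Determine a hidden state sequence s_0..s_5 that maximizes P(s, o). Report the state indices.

path = [3, 0, 1, 3, 0, 1]

t=0: δ = [1.562e-02, 3.125e-02, 3.125e-02, 1.250e-01]  (obs o_0=1)
t=1: δ = [1.172e-02, 7.812e-03, 3.906e-03, 3.906e-03]  ψ = [3, 3, 3, 1]  (obs o_1=3)
t=2: δ = [4.883e-04, 1.465e-03, 1.831e-04, 9.766e-04]  ψ = [1, 0, 0, 1]  (obs o_2=3)
t=3: δ = [4.578e-05, 6.104e-05, 3.052e-05, 1.831e-04]  ψ = [1, 0, 3, 1]  (obs o_3=4)
t=4: δ = [1.717e-05, 1.144e-05, 5.722e-06, 3.815e-06]  ψ = [3, 3, 3, 1]  (obs o_4=0)
t=5: δ = [3.576e-07, 2.146e-06, 2.682e-07, 1.431e-06]  ψ = [1, 0, 0, 1]  (obs o_5=4)
backtrack: best end state = 1; path = [3, 0, 1, 3, 0, 1]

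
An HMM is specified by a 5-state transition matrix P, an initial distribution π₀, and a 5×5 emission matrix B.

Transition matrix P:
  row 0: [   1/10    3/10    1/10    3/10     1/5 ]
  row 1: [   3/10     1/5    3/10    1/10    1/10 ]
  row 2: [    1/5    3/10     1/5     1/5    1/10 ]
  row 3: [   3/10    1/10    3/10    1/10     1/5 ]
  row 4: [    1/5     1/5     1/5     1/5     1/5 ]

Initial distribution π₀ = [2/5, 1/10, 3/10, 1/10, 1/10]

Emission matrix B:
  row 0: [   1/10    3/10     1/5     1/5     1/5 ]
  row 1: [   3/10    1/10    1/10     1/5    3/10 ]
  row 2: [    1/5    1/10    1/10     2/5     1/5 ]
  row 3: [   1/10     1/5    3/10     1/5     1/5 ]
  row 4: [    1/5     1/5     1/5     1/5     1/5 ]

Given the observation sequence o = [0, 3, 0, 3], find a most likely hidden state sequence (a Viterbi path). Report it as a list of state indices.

t=0: δ = [4.000e-02, 3.000e-02, 6.000e-02, 1.000e-02, 2.000e-02]  (obs o_0=0)
t=1: δ = [2.400e-03, 3.600e-03, 4.800e-03, 2.400e-03, 1.600e-03]  ψ = [2, 2, 2, 0, 0]  (obs o_1=3)
t=2: δ = [1.080e-04, 4.320e-04, 2.160e-04, 9.600e-05, 9.600e-05]  ψ = [1, 2, 1, 2, 0]  (obs o_2=0)
t=3: δ = [2.592e-05, 1.728e-05, 5.184e-05, 8.640e-06, 8.640e-06]  ψ = [1, 1, 1, 1, 1]  (obs o_3=3)
backtrack: best end state = 2; path = [2, 2, 1, 2]

path = [2, 2, 1, 2]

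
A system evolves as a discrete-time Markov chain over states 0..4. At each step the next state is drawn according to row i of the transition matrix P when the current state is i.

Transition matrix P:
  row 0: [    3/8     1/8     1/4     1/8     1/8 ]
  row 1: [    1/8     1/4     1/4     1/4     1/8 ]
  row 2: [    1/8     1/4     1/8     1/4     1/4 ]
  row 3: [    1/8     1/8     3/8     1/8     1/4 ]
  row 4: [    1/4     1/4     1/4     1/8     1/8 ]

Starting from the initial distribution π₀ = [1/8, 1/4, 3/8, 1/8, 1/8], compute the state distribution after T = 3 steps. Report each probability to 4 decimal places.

t=0: π = [0.1250, 0.2500, 0.3750, 0.1250, 0.1250]
t=1: π = [0.1719, 0.2188, 0.2188, 0.2031, 0.1875]
t=2: π = [0.1914, 0.2031, 0.2480, 0.1797, 0.1777]
t=3: π = [0.1951, 0.2036, 0.2415, 0.1814, 0.1785]

π = [0.1951, 0.2036, 0.2415, 0.1814, 0.1785]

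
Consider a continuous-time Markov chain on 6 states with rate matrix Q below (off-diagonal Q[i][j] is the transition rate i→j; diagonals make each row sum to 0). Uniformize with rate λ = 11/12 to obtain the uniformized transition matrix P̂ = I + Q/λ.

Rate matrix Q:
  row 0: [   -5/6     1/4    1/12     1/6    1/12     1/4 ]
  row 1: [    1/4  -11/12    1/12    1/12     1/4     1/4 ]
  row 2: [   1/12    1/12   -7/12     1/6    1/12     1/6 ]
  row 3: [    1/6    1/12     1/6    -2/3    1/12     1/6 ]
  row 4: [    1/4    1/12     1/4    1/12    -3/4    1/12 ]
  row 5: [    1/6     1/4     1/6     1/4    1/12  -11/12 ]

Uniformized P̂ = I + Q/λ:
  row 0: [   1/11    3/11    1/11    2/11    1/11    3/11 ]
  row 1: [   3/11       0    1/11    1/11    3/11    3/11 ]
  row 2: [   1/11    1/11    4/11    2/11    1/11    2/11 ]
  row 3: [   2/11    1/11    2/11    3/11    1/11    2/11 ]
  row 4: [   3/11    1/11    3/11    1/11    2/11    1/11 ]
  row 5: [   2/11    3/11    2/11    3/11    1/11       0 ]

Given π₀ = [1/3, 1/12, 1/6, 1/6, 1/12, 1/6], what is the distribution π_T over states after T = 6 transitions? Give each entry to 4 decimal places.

π = [0.1722, 0.1400, 0.2017, 0.1900, 0.1280, 0.1680]

t=0: π = [0.3333, 0.0833, 0.1667, 0.1667, 0.0833, 0.1667]
t=1: π = [0.1515, 0.1742, 0.1818, 0.1970, 0.1136, 0.1818]
t=2: π = [0.1777, 0.1357, 0.1956, 0.1901, 0.1329, 0.1680]
t=3: π = [0.1723, 0.1414, 0.2010, 0.1900, 0.1277, 0.1677]
t=4: π = [0.1723, 0.1399, 0.2014, 0.1899, 0.1282, 0.1682]
t=5: π = [0.1722, 0.1401, 0.2017, 0.1900, 0.1280, 0.1680]
t=6: π = [0.1722, 0.1400, 0.2017, 0.1900, 0.1280, 0.1680]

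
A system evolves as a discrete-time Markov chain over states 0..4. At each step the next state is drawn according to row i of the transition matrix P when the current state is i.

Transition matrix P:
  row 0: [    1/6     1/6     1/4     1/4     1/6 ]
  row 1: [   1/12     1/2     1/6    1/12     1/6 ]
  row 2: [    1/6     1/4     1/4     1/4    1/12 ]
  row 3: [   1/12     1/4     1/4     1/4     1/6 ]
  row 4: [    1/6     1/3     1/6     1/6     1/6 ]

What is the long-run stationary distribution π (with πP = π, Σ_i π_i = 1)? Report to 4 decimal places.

π = [0.1235, 0.3362, 0.2096, 0.1815, 0.1492]

Balance equations π_j = Σ_i π_i·P[i][j]:
  π_0 = 1/6·π_0 + 1/12·π_1 + 1/6·π_2 + 1/12·π_3 + 1/6·π_4
  π_1 = 1/6·π_0 + 1/2·π_1 + 1/4·π_2 + 1/4·π_3 + 1/3·π_4
  π_2 = 1/4·π_0 + 1/6·π_1 + 1/4·π_2 + 1/4·π_3 + 1/6·π_4
  π_3 = 1/4·π_0 + 1/12·π_1 + 1/4·π_2 + 1/4·π_3 + 1/6·π_4
  normalize: π_0 + π_1 + π_2 + π_3 + π_4 = 1
Solving the linear system gives exactly π = [1746/14135, 432/1285, 2962/14135, 2566/14135, 2109/14135].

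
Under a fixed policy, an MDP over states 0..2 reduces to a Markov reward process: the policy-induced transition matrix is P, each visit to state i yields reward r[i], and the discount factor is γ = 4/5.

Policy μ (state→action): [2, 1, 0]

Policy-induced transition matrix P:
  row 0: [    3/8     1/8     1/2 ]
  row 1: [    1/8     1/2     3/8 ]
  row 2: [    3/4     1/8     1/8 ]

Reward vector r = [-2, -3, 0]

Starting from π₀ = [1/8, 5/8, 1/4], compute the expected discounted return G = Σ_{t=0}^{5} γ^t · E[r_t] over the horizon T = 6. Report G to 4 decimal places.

t=0: π = [0.1250, 0.6250, 0.2500], E[r] = -2.1250, γ^t·E[r] = -2.125000, running G = -2.125000
t=1: π = [0.3125, 0.3594, 0.3281], E[r] = -1.7031, γ^t·E[r] = -1.362500, running G = -3.487500
t=2: π = [0.4082, 0.2598, 0.3320], E[r] = -1.5957, γ^t·E[r] = -1.021250, running G = -4.508750
t=3: π = [0.4346, 0.2224, 0.3430], E[r] = -1.5364, γ^t·E[r] = -0.786625, running G = -5.295375
t=4: π = [0.4480, 0.2084, 0.3436], E[r] = -1.5213, γ^t·E[r] = -0.623113, running G = -5.918488
t=5: π = [0.4517, 0.2032, 0.3451], E[r] = -1.5129, γ^t·E[r] = -0.495756, running G = -6.414244

G = -6.4142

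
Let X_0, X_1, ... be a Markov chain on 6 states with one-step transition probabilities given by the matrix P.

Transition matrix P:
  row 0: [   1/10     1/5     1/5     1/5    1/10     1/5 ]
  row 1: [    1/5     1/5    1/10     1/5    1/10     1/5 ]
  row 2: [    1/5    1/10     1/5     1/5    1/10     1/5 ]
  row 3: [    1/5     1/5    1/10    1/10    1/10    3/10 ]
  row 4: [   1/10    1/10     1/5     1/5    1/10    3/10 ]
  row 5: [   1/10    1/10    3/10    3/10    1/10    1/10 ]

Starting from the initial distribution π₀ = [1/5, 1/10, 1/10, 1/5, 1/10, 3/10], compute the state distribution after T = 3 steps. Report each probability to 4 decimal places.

π = [0.1533, 0.1505, 0.1862, 0.2012, 0.1000, 0.2088]

t=0: π = [0.2000, 0.1000, 0.1000, 0.2000, 0.1000, 0.3000]
t=1: π = [0.1400, 0.1500, 0.2000, 0.2100, 0.1000, 0.2000]
t=2: π = [0.1560, 0.1500, 0.1840, 0.1990, 0.1000, 0.2110]
t=3: π = [0.1533, 0.1505, 0.1862, 0.2012, 0.1000, 0.2088]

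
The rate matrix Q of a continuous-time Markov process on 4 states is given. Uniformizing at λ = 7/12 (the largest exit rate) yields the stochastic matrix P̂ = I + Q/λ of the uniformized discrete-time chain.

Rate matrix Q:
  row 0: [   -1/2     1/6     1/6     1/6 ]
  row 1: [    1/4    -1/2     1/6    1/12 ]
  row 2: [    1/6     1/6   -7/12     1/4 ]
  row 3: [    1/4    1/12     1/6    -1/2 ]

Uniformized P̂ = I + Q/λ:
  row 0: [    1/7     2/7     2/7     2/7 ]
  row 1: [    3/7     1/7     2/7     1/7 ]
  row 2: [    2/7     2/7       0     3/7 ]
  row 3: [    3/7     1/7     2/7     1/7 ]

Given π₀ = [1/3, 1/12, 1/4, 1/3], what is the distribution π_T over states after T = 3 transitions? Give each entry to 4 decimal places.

t=0: π = [0.3333, 0.0833, 0.2500, 0.3333]
t=1: π = [0.2976, 0.2262, 0.2143, 0.2619]
t=2: π = [0.3129, 0.2160, 0.2245, 0.2466]
t=3: π = [0.3071, 0.2196, 0.2216, 0.2517]

π = [0.3071, 0.2196, 0.2216, 0.2517]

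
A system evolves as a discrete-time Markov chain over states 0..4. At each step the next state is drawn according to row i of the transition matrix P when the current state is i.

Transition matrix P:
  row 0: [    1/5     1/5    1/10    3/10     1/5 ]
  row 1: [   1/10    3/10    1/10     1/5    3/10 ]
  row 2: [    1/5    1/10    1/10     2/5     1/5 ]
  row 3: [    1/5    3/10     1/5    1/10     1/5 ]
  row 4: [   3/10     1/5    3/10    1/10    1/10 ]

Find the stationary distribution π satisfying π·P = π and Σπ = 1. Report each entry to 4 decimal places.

π = [0.1975, 0.2277, 0.1616, 0.2107, 0.2025]

Balance equations π_j = Σ_i π_i·P[i][j]:
  π_0 = 1/5·π_0 + 1/10·π_1 + 1/5·π_2 + 1/5·π_3 + 3/10·π_4
  π_1 = 1/5·π_0 + 3/10·π_1 + 1/10·π_2 + 3/10·π_3 + 1/5·π_4
  π_2 = 1/10·π_0 + 1/10·π_1 + 1/10·π_2 + 1/5·π_3 + 3/10·π_4
  π_3 = 3/10·π_0 + 1/5·π_1 + 2/5·π_2 + 1/10·π_3 + 1/10·π_4
  normalize: π_0 + π_1 + π_2 + π_3 + π_4 = 1
Solving the linear system gives exactly π = [1177/5960, 1357/5960, 963/5960, 157/745, 1207/5960].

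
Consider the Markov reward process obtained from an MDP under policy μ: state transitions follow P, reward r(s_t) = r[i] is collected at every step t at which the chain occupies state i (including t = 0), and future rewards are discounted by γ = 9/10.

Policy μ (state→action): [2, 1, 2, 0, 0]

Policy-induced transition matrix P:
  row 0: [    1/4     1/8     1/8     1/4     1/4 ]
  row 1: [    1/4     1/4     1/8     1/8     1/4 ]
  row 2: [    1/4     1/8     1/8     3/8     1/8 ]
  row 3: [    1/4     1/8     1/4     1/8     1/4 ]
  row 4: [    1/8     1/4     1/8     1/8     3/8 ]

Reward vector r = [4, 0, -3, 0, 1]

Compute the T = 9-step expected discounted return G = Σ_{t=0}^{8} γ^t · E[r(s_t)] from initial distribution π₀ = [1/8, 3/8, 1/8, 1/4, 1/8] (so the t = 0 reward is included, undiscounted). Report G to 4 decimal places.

t=0: π = [0.1250, 0.3750, 0.1250, 0.2500, 0.1250], E[r] = 0.2500, γ^t·E[r] = 0.250000, running G = 0.250000
t=1: π = [0.2344, 0.1875, 0.1563, 0.1719, 0.2500], E[r] = 0.7188, γ^t·E[r] = 0.646875, running G = 0.896875
t=2: π = [0.2188, 0.1797, 0.1465, 0.1934, 0.2617], E[r] = 0.6973, γ^t·E[r] = 0.564785, running G = 1.461660
t=3: π = [0.2173, 0.1802, 0.1492, 0.1890, 0.2644], E[r] = 0.6860, γ^t·E[r] = 0.500120, running G = 1.961780
t=4: π = [0.2169, 0.1806, 0.1486, 0.1895, 0.2644], E[r] = 0.6863, γ^t·E[r] = 0.450308, running G = 2.412088
t=5: π = [0.2169, 0.1806, 0.1487, 0.1893, 0.2645], E[r] = 0.6862, γ^t·E[r] = 0.405210, running G = 2.817297
t=6: π = [0.2169, 0.1806, 0.1487, 0.1893, 0.2645], E[r] = 0.6863, γ^t·E[r] = 0.364707, running G = 3.182004
t=7: π = [0.2169, 0.1806, 0.1487, 0.1893, 0.2645], E[r] = 0.6863, γ^t·E[r] = 0.328234, running G = 3.510238
t=8: π = [0.2169, 0.1806, 0.1487, 0.1893, 0.2645], E[r] = 0.6863, γ^t·E[r] = 0.295411, running G = 3.805650

G = 3.8056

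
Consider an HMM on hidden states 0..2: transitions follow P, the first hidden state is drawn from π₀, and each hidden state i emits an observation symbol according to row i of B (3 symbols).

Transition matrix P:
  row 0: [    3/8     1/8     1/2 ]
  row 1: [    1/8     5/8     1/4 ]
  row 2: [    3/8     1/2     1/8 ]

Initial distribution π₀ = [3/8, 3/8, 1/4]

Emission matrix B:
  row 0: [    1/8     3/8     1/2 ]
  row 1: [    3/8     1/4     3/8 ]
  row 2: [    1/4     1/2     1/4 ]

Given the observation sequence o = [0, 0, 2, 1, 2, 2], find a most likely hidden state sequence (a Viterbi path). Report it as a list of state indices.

t=0: δ = [4.688e-02, 1.406e-01, 6.250e-02]  (obs o_0=0)
t=1: δ = [2.930e-03, 3.296e-02, 8.789e-03]  ψ = [2, 1, 1]  (obs o_1=0)
t=2: δ = [2.060e-03, 7.725e-03, 2.060e-03]  ψ = [1, 1, 1]  (obs o_2=2)
t=3: δ = [3.621e-04, 1.207e-03, 9.656e-04]  ψ = [1, 1, 1]  (obs o_3=1)
t=4: δ = [1.810e-04, 2.829e-04, 7.544e-05]  ψ = [2, 1, 1]  (obs o_4=2)
t=5: δ = [3.395e-05, 6.630e-05, 2.263e-05]  ψ = [0, 1, 0]  (obs o_5=2)
backtrack: best end state = 1; path = [1, 1, 1, 1, 1, 1]

path = [1, 1, 1, 1, 1, 1]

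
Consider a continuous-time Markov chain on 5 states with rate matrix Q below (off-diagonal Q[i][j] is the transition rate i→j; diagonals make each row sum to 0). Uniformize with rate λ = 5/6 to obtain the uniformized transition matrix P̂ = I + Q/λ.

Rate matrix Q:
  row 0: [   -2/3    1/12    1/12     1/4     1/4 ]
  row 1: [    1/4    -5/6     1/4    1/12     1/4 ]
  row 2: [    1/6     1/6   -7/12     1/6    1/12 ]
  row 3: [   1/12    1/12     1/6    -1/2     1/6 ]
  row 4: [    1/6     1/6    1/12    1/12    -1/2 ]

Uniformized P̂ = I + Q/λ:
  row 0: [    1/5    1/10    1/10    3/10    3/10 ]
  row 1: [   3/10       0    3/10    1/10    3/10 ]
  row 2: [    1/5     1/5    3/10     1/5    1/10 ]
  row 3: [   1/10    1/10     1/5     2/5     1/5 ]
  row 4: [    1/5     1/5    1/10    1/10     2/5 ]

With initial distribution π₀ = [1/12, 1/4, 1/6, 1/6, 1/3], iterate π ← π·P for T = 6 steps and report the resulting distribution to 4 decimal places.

π = [0.1908, 0.1321, 0.1860, 0.2239, 0.2672]

t=0: π = [0.0833, 0.2500, 0.1667, 0.1667, 0.3333]
t=1: π = [0.2083, 0.1250, 0.2000, 0.1833, 0.2833]
t=2: π = [0.1942, 0.1358, 0.1833, 0.2167, 0.2700]
t=3: π = [0.1919, 0.1318, 0.1855, 0.2222, 0.2687]
t=4: π = [0.1910, 0.1322, 0.1857, 0.2236, 0.2676]
t=5: π = [0.1909, 0.1321, 0.1859, 0.2238, 0.2673]
t=6: π = [0.1908, 0.1321, 0.1860, 0.2239, 0.2672]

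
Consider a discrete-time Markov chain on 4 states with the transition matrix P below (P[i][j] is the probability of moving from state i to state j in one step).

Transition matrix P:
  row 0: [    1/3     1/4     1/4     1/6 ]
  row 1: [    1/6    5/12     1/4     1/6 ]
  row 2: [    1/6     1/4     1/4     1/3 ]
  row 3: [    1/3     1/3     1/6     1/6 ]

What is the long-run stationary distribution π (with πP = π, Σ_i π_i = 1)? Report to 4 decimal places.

π = [0.2411, 0.3205, 0.2329, 0.2055]

Balance equations π_j = Σ_i π_i·P[i][j]:
  π_0 = 1/3·π_0 + 1/6·π_1 + 1/6·π_2 + 1/3·π_3
  π_1 = 1/4·π_0 + 5/12·π_1 + 1/4·π_2 + 1/3·π_3
  π_2 = 1/4·π_0 + 1/4·π_1 + 1/4·π_2 + 1/6·π_3
  normalize: π_0 + π_1 + π_2 + π_3 = 1
Solving the linear system gives exactly π = [88/365, 117/365, 17/73, 15/73].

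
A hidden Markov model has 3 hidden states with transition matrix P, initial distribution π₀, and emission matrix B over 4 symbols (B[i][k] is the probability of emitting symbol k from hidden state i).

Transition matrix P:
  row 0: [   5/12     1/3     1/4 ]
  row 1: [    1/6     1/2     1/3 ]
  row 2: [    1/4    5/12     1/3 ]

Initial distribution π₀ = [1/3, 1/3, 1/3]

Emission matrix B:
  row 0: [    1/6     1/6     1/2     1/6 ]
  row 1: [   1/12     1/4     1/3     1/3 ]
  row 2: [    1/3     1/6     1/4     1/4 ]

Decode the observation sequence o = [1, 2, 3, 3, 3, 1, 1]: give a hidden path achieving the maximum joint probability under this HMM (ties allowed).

path = [1, 1, 1, 1, 1, 1, 1]

t=0: δ = [5.556e-02, 8.333e-02, 5.556e-02]  (obs o_0=1)
t=1: δ = [1.157e-02, 1.389e-02, 6.944e-03]  ψ = [0, 1, 1]  (obs o_1=2)
t=2: δ = [8.038e-04, 2.315e-03, 1.157e-03]  ψ = [0, 1, 1]  (obs o_2=3)
t=3: δ = [6.430e-05, 3.858e-04, 1.929e-04]  ψ = [1, 1, 1]  (obs o_3=3)
t=4: δ = [1.072e-05, 6.430e-05, 3.215e-05]  ψ = [1, 1, 1]  (obs o_4=3)
t=5: δ = [1.786e-06, 8.038e-06, 3.572e-06]  ψ = [1, 1, 1]  (obs o_5=1)
t=6: δ = [2.233e-07, 1.005e-06, 4.465e-07]  ψ = [1, 1, 1]  (obs o_6=1)
backtrack: best end state = 1; path = [1, 1, 1, 1, 1, 1, 1]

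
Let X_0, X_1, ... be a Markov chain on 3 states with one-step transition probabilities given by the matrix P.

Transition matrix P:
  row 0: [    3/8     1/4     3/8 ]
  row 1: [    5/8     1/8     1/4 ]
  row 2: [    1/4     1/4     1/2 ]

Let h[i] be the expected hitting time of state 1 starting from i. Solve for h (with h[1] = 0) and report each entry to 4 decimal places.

First-step conditioning: h[1] = 0; for i ≠ 1, h[i] = 1 + Σ_k P[i][k]·h[k].
  h[0] = 1 + 3/8·h[0] + 3/8·h[2]
  h[2] = 1 + 1/4·h[0] + 1/2·h[2]
Solving the 2×2 linear system over states ≠ 1 gives exactly h = [4, 0, 4] (h[1] = 0 is the target).

h = [4.0000, 0.0000, 4.0000]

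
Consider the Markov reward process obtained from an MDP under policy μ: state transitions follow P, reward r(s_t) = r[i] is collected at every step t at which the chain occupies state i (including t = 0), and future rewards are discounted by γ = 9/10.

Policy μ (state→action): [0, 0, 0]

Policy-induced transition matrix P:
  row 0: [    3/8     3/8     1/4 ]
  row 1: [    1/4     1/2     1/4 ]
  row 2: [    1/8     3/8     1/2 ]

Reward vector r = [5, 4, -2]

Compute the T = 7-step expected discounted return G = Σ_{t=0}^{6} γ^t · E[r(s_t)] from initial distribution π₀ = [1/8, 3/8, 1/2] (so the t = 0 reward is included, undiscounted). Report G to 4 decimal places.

t=0: π = [0.1250, 0.3750, 0.5000], E[r] = 1.1250, γ^t·E[r] = 1.125000, running G = 1.125000
t=1: π = [0.2031, 0.4219, 0.3750], E[r] = 1.9531, γ^t·E[r] = 1.757813, running G = 2.882813
t=2: π = [0.2285, 0.4277, 0.3438], E[r] = 2.1660, γ^t·E[r] = 1.754473, running G = 4.637285
t=3: π = [0.2356, 0.4285, 0.3359], E[r] = 2.2200, γ^t·E[r] = 1.618359, running G = 6.255644
t=4: π = [0.2375, 0.4286, 0.3340], E[r] = 2.2336, γ^t·E[r] = 1.465433, running G = 7.721077
t=5: π = [0.2379, 0.4286, 0.3335], E[r] = 2.2370, γ^t·E[r] = 1.320901, running G = 9.041978
t=6: π = [0.2381, 0.4286, 0.3334], E[r] = 2.2378, γ^t·E[r] = 1.189264, running G = 10.231242

G = 10.2312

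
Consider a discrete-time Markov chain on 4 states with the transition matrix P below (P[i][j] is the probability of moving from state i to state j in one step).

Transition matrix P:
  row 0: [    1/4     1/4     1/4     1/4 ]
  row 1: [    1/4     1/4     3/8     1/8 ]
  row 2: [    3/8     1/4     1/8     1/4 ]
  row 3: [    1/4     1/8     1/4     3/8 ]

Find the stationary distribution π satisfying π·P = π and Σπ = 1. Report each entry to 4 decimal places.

Balance equations π_j = Σ_i π_i·P[i][j]:
  π_0 = 1/4·π_0 + 1/4·π_1 + 3/8·π_2 + 1/4·π_3
  π_1 = 1/4·π_0 + 1/4·π_1 + 1/4·π_2 + 1/8·π_3
  π_2 = 1/4·π_0 + 3/8·π_1 + 1/8·π_2 + 1/4·π_3
  normalize: π_0 + π_1 + π_2 + π_3 = 1
Solving the linear system gives exactly π = [139/495, 12/55, 122/495, 14/55].

π = [0.2808, 0.2182, 0.2465, 0.2545]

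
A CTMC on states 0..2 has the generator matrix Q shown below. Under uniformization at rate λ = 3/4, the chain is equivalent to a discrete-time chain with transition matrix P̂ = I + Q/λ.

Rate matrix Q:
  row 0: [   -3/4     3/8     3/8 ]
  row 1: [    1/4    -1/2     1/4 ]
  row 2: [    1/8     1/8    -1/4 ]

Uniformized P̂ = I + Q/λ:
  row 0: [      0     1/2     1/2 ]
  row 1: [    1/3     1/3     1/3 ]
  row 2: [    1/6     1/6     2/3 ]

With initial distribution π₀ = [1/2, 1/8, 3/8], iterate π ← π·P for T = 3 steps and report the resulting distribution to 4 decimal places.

t=0: π = [0.5000, 0.1250, 0.3750]
t=1: π = [0.1042, 0.3542, 0.5417]
t=2: π = [0.2083, 0.2604, 0.5313]
t=3: π = [0.1753, 0.2795, 0.5451]

π = [0.1753, 0.2795, 0.5451]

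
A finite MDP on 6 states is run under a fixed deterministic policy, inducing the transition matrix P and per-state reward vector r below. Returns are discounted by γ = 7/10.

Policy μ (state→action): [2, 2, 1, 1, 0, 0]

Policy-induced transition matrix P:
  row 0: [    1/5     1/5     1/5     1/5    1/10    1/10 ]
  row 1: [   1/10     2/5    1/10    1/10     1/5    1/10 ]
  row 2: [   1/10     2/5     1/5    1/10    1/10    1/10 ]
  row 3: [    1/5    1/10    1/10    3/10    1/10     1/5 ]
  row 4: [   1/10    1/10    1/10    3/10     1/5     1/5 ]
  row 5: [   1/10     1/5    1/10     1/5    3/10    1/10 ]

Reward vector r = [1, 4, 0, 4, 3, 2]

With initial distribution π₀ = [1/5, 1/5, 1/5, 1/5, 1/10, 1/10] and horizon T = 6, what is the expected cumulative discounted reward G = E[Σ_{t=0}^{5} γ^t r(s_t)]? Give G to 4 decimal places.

t=0: π = [0.2000, 0.2000, 0.2000, 0.2000, 0.1000, 0.1000], E[r] = 2.3000, γ^t·E[r] = 2.300000, running G = 2.300000
t=1: π = [0.1400, 0.2500, 0.1400, 0.1900, 0.1500, 0.1300], E[r] = 2.6100, γ^t·E[r] = 1.827000, running G = 4.127000
t=2: π = [0.1330, 0.2440, 0.1280, 0.1950, 0.1660, 0.1340], E[r] = 2.6550, γ^t·E[r] = 1.300950, running G = 5.427950
t=3: π = [0.1328, 0.2383, 0.1261, 0.1989, 0.1678, 0.1361], E[r] = 2.6572, γ^t·E[r] = 0.911420, running G = 6.339370
t=4: π = [0.1332, 0.2362, 0.1259, 0.2002, 0.1678, 0.1367], E[r] = 2.6558, γ^t·E[r] = 0.637648, running G = 6.977018
t=5: π = [0.1333, 0.2356, 0.1259, 0.2006, 0.1677, 0.1368], E[r] = 2.6550, γ^t·E[r] = 0.446227, running G = 7.423244

G = 7.4232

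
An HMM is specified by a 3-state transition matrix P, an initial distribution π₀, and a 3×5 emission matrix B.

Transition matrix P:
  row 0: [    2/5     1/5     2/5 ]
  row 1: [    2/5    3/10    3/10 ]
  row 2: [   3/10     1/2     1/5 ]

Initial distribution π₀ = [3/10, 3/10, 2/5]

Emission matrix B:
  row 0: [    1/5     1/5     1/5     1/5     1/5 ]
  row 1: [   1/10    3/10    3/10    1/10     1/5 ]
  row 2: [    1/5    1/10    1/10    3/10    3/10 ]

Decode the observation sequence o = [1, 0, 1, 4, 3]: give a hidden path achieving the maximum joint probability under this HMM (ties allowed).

t=0: δ = [6.000e-02, 9.000e-02, 4.000e-02]  (obs o_0=1)
t=1: δ = [7.200e-03, 2.700e-03, 5.400e-03]  ψ = [1, 1, 1]  (obs o_1=0)
t=2: δ = [5.760e-04, 8.100e-04, 2.880e-04]  ψ = [0, 2, 0]  (obs o_2=1)
t=3: δ = [6.480e-05, 4.860e-05, 7.290e-05]  ψ = [1, 1, 1]  (obs o_3=4)
t=4: δ = [5.184e-06, 3.645e-06, 7.776e-06]  ψ = [0, 2, 0]  (obs o_4=3)
backtrack: best end state = 2; path = [1, 2, 1, 0, 2]

path = [1, 2, 1, 0, 2]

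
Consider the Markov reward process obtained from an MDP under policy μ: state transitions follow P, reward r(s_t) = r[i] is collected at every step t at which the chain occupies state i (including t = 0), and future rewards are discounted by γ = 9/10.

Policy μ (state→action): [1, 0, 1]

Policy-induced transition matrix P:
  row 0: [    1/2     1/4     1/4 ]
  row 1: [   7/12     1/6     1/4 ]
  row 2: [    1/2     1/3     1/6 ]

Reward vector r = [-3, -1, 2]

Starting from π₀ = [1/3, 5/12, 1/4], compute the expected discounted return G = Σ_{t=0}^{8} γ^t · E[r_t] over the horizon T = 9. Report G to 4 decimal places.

G = -7.8596

t=0: π = [0.3333, 0.4167, 0.2500], E[r] = -0.9167, γ^t·E[r] = -0.916667, running G = -0.916667
t=1: π = [0.5347, 0.2361, 0.2292], E[r] = -1.3819, γ^t·E[r] = -1.243750, running G = -2.160417
t=2: π = [0.5197, 0.2494, 0.2309], E[r] = -1.3466, γ^t·E[r] = -1.090781, running G = -3.251198
t=3: π = [0.5208, 0.2485, 0.2308], E[r] = -1.3493, γ^t·E[r] = -0.983637, running G = -4.234835
t=4: π = [0.5207, 0.2485, 0.2308], E[r] = -1.3491, γ^t·E[r] = -0.885144, running G = -5.119978
t=5: π = [0.5207, 0.2485, 0.2308], E[r] = -1.3491, γ^t·E[r] = -0.796638, running G = -5.916616
t=6: π = [0.5207, 0.2485, 0.2308], E[r] = -1.3491, γ^t·E[r] = -0.716974, running G = -6.633590
t=7: π = [0.5207, 0.2485, 0.2308], E[r] = -1.3491, γ^t·E[r] = -0.645276, running G = -7.278866
t=8: π = [0.5207, 0.2485, 0.2308], E[r] = -1.3491, γ^t·E[r] = -0.580749, running G = -7.859615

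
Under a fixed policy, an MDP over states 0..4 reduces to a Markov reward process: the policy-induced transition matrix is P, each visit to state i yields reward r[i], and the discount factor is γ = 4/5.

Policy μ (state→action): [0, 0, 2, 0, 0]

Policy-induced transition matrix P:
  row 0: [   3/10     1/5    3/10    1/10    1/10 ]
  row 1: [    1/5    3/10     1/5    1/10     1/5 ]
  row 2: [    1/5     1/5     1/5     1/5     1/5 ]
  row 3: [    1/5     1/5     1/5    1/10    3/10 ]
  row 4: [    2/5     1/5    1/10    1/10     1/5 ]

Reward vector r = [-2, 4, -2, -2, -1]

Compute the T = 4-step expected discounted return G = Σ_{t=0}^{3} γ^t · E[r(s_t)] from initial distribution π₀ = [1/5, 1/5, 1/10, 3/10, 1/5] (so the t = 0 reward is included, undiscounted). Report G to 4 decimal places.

t=0: π = [0.2000, 0.2000, 0.1000, 0.3000, 0.2000], E[r] = -0.6000, γ^t·E[r] = -0.600000, running G = -0.600000
t=1: π = [0.2600, 0.2200, 0.2000, 0.1100, 0.2100], E[r] = -0.4700, γ^t·E[r] = -0.376000, running G = -0.976000
t=2: π = [0.2680, 0.2220, 0.2050, 0.1200, 0.1850], E[r] = -0.4830, γ^t·E[r] = -0.309120, running G = -1.285120
t=3: π = [0.2638, 0.2222, 0.2083, 0.1205, 0.1852], E[r] = -0.4816, γ^t·E[r] = -0.246579, running G = -1.531699

G = -1.5317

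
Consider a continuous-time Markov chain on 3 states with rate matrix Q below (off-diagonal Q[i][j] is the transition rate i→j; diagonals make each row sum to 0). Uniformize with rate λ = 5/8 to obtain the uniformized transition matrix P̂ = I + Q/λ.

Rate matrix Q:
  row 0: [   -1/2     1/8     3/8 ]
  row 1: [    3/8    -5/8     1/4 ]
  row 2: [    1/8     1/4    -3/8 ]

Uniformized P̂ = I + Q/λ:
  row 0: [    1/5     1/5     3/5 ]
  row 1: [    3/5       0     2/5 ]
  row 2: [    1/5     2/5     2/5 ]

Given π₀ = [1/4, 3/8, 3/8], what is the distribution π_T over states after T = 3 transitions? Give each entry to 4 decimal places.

π = [0.3000, 0.2440, 0.4560]

t=0: π = [0.2500, 0.3750, 0.3750]
t=1: π = [0.3500, 0.2000, 0.4500]
t=2: π = [0.2800, 0.2500, 0.4700]
t=3: π = [0.3000, 0.2440, 0.4560]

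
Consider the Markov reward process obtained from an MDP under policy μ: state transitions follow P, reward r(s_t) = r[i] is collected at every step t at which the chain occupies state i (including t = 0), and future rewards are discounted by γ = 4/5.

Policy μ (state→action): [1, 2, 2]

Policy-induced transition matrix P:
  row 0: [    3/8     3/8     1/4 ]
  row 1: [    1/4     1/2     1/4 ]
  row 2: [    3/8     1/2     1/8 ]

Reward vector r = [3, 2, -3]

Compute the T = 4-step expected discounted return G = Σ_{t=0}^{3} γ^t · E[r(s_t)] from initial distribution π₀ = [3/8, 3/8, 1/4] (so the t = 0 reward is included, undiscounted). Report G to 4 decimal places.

G = 3.5016

t=0: π = [0.3750, 0.3750, 0.2500], E[r] = 1.1250, γ^t·E[r] = 1.125000, running G = 1.125000
t=1: π = [0.3281, 0.4531, 0.2188], E[r] = 1.2344, γ^t·E[r] = 0.987500, running G = 2.112500
t=2: π = [0.3184, 0.4590, 0.2227], E[r] = 1.2051, γ^t·E[r] = 0.771250, running G = 2.883750
t=3: π = [0.3176, 0.4602, 0.2222], E[r] = 1.2068, γ^t·E[r] = 0.617875, running G = 3.501625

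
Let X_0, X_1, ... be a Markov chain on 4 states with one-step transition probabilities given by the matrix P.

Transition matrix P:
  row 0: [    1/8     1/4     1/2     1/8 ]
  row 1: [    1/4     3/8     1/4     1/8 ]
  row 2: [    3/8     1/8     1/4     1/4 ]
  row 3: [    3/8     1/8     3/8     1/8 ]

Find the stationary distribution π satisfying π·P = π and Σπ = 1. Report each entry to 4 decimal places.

Balance equations π_j = Σ_i π_i·P[i][j]:
  π_0 = 1/8·π_0 + 1/4·π_1 + 3/8·π_2 + 3/8·π_3
  π_1 = 1/4·π_0 + 3/8·π_1 + 1/8·π_2 + 1/8·π_3
  π_2 = 1/2·π_0 + 1/4·π_1 + 1/4·π_2 + 3/8·π_3
  normalize: π_0 + π_1 + π_2 + π_3 = 1
Solving the linear system gives exactly π = [17/61, 13/61, 187/549, 92/549].

π = [0.2787, 0.2131, 0.3406, 0.1676]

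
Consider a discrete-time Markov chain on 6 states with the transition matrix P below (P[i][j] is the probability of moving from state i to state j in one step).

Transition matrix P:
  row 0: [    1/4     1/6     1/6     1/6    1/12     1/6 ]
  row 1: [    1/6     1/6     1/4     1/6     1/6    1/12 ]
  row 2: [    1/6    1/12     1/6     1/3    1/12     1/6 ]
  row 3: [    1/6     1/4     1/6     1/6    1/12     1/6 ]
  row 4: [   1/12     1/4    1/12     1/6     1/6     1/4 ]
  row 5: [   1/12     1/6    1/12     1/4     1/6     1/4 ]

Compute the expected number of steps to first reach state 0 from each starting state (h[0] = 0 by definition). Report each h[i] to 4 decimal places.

h = [0.0000, 7.0588, 7.0588, 7.0588, 7.7647, 7.7647]

First-step conditioning: h[0] = 0; for i ≠ 0, h[i] = 1 + Σ_k P[i][k]·h[k].
  h[1] = 1 + 1/6·h[1] + 1/4·h[2] + 1/6·h[3] + 1/6·h[4] + 1/12·h[5]
  h[2] = 1 + 1/12·h[1] + 1/6·h[2] + 1/3·h[3] + 1/12·h[4] + 1/6·h[5]
  h[3] = 1 + 1/4·h[1] + 1/6·h[2] + 1/6·h[3] + 1/12·h[4] + 1/6·h[5]
  h[4] = 1 + 1/4·h[1] + 1/12·h[2] + 1/6·h[3] + 1/6·h[4] + 1/4·h[5]
  h[5] = 1 + 1/6·h[1] + 1/12·h[2] + 1/4·h[3] + 1/6·h[4] + 1/4·h[5]
Solving the 5×5 linear system over states ≠ 0 gives exactly h = [0, 120/17, 120/17, 120/17, 132/17, 132/17] (h[0] = 0 is the target).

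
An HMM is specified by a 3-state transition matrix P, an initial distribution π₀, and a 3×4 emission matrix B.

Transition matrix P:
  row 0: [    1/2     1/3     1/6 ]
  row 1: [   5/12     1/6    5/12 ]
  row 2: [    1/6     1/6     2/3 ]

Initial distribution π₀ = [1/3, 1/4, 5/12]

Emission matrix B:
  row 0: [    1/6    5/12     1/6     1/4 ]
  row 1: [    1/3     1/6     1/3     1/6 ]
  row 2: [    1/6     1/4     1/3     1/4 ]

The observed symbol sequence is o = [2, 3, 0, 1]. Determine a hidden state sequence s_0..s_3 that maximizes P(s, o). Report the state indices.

t=0: δ = [5.556e-02, 8.333e-02, 1.389e-01]  (obs o_0=2)
t=1: δ = [8.681e-03, 3.858e-03, 2.315e-02]  ψ = [1, 2, 2]  (obs o_1=3)
t=2: δ = [7.234e-04, 1.286e-03, 2.572e-03]  ψ = [0, 2, 2]  (obs o_2=0)
t=3: δ = [2.233e-04, 7.144e-05, 4.287e-04]  ψ = [1, 2, 2]  (obs o_3=1)
backtrack: best end state = 2; path = [2, 2, 2, 2]

path = [2, 2, 2, 2]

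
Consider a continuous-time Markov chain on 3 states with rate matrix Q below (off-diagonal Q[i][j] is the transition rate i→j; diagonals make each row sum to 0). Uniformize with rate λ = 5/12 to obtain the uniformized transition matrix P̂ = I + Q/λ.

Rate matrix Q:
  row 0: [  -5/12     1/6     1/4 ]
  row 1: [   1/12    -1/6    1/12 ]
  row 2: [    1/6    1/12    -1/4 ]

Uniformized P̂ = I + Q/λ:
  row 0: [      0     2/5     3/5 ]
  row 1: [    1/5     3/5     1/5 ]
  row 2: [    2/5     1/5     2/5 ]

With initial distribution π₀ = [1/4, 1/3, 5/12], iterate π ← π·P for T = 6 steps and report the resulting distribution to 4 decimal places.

t=0: π = [0.2500, 0.3333, 0.4167]
t=1: π = [0.2333, 0.3833, 0.3833]
t=2: π = [0.2300, 0.4000, 0.3700]
t=3: π = [0.2280, 0.4060, 0.3660]
t=4: π = [0.2276, 0.4080, 0.3644]
t=5: π = [0.2274, 0.4087, 0.3639]
t=6: π = [0.2273, 0.4090, 0.3637]

π = [0.2273, 0.4090, 0.3637]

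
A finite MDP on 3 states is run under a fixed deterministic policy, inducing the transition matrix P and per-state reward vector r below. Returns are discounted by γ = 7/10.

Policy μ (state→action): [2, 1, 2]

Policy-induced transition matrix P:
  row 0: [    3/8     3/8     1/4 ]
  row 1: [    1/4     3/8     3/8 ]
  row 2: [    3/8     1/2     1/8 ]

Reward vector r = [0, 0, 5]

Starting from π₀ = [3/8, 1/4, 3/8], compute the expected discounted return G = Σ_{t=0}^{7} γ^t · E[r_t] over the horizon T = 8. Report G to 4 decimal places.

t=0: π = [0.3750, 0.2500, 0.3750], E[r] = 1.8750, γ^t·E[r] = 1.875000, running G = 1.875000
t=1: π = [0.3438, 0.4219, 0.2344], E[r] = 1.1719, γ^t·E[r] = 0.820313, running G = 2.695313
t=2: π = [0.3223, 0.4043, 0.2734], E[r] = 1.3672, γ^t·E[r] = 0.669922, running G = 3.365234
t=3: π = [0.3245, 0.4092, 0.2664], E[r] = 1.3318, γ^t·E[r] = 0.456803, running G = 3.822037
t=4: π = [0.3239, 0.4083, 0.2679], E[r] = 1.3393, γ^t·E[r] = 0.321557, running G = 4.143595
t=5: π = [0.3240, 0.4085, 0.2676], E[r] = 1.3378, γ^t·E[r] = 0.224840, running G = 4.368435
t=6: π = [0.3239, 0.4084, 0.2676], E[r] = 1.3381, γ^t·E[r] = 0.157424, running G = 4.525858
t=7: π = [0.3239, 0.4085, 0.2676], E[r] = 1.3380, γ^t·E[r] = 0.110192, running G = 4.636050

G = 4.6360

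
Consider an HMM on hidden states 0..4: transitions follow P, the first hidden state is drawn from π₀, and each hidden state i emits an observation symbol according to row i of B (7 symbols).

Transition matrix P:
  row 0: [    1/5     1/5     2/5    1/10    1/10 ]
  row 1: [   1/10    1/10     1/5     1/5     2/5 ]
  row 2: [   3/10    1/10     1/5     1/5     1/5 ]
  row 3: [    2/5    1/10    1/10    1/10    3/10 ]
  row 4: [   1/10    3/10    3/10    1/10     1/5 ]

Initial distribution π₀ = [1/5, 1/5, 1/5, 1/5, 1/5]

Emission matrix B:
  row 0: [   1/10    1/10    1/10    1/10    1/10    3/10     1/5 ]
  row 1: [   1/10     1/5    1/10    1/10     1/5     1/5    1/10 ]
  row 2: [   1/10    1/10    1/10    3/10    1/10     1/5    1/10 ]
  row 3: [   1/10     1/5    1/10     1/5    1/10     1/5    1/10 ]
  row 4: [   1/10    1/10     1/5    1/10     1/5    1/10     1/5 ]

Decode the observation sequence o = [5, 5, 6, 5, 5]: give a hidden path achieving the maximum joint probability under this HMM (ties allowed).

path = [0, 2, 0, 2, 0]

t=0: δ = [6.000e-02, 4.000e-02, 4.000e-02, 4.000e-02, 2.000e-02]  (obs o_0=5)
t=1: δ = [4.800e-03, 2.400e-03, 4.800e-03, 1.600e-03, 1.600e-03]  ψ = [3, 0, 0, 1, 1]  (obs o_1=5)
t=2: δ = [2.880e-04, 9.600e-05, 1.920e-04, 9.600e-05, 1.920e-04]  ψ = [2, 0, 0, 2, 1]  (obs o_2=6)
t=3: δ = [1.728e-05, 1.152e-05, 2.304e-05, 7.680e-06, 3.840e-06]  ψ = [0, 0, 0, 2, 1]  (obs o_3=5)
t=4: δ = [2.074e-06, 6.912e-07, 1.382e-06, 9.216e-07, 4.608e-07]  ψ = [2, 0, 0, 2, 1]  (obs o_4=5)
backtrack: best end state = 0; path = [0, 2, 0, 2, 0]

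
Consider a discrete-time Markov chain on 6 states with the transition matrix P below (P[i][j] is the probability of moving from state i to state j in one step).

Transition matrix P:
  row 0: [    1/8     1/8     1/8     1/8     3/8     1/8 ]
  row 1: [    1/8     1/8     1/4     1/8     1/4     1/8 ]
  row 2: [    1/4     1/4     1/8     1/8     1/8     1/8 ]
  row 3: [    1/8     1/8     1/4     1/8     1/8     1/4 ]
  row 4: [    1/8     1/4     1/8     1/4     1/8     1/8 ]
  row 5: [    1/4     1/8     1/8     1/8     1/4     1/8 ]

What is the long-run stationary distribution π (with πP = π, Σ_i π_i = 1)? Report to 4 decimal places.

π = [0.1636, 0.1713, 0.1652, 0.1507, 0.2053, 0.1438]

Balance equations π_j = Σ_i π_i·P[i][j]:
  π_0 = 1/8·π_0 + 1/8·π_1 + 1/4·π_2 + 1/8·π_3 + 1/8·π_4 + 1/4·π_5
  π_1 = 1/8·π_0 + 1/8·π_1 + 1/4·π_2 + 1/8·π_3 + 1/4·π_4 + 1/8·π_5
  π_2 = 1/8·π_0 + 1/4·π_1 + 1/8·π_2 + 1/4·π_3 + 1/8·π_4 + 1/8·π_5
  π_3 = 1/8·π_0 + 1/8·π_1 + 1/8·π_2 + 1/8·π_3 + 1/4·π_4 + 1/8·π_5
  π_4 = 3/8·π_0 + 1/4·π_1 + 1/8·π_2 + 1/8·π_3 + 1/8·π_4 + 1/4·π_5
  normalize: π_0 + π_1 + π_2 + π_3 + π_4 + π_5 = 1
Solving the linear system gives exactly π = [6900/42167, 7224/42167, 6968/42167, 6353/42167, 8657/42167, 6065/42167].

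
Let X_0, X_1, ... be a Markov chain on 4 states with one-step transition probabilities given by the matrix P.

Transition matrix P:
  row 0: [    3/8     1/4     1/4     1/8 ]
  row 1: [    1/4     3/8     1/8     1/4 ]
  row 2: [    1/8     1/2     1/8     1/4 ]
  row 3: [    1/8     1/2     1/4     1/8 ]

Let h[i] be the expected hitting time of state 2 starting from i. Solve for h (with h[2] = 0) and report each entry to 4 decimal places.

h = [4.8000, 5.5111, 0.0000, 4.9778]

First-step conditioning: h[2] = 0; for i ≠ 2, h[i] = 1 + Σ_k P[i][k]·h[k].
  h[0] = 1 + 3/8·h[0] + 1/4·h[1] + 1/8·h[3]
  h[1] = 1 + 1/4·h[0] + 3/8·h[1] + 1/4·h[3]
  h[3] = 1 + 1/8·h[0] + 1/2·h[1] + 1/8·h[3]
Solving the 3×3 linear system over states ≠ 2 gives exactly h = [24/5, 248/45, 0, 224/45] (h[2] = 0 is the target).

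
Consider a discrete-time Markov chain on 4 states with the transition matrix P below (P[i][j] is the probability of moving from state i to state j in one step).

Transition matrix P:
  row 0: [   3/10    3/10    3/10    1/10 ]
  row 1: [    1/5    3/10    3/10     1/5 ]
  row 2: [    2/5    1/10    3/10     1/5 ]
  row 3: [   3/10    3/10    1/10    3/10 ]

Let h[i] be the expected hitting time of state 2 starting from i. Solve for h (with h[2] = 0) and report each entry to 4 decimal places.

First-step conditioning: h[2] = 0; for i ≠ 2, h[i] = 1 + Σ_k P[i][k]·h[k].
  h[0] = 1 + 3/10·h[0] + 3/10·h[1] + 1/10·h[3]
  h[1] = 1 + 1/5·h[0] + 3/10·h[1] + 1/5·h[3]
  h[3] = 1 + 3/10·h[0] + 3/10·h[1] + 3/10·h[3]
Solving the 3×3 linear system over states ≠ 2 gives exactly h = [400/107, 410/107, 0, 500/107] (h[2] = 0 is the target).

h = [3.7383, 3.8318, 0.0000, 4.6729]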